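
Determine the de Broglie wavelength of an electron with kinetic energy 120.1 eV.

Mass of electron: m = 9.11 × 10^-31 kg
1.12 × 10^-10 m

Using λ = h/√(2mKE):

First convert KE to Joules: KE = 120.1 eV = 1.924 × 10^-17 J

λ = h/√(2mKE)
λ = (6.626 × 10^-34 J·s) / √(2 × 9.11 × 10^-31 kg × 1.924 × 10^-17 J)
λ = 1.12 × 10^-10 m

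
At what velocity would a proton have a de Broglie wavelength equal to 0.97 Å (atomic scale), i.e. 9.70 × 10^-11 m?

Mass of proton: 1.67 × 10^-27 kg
4.09 × 10^3 m/s

From λ = h/(mv), solve for v:

v = h/(mλ)
v = (6.626 × 10^-34 J·s) / (1.67 × 10^-27 kg × 9.70 × 10^-11 m)
v = 4.09 × 10^3 m/s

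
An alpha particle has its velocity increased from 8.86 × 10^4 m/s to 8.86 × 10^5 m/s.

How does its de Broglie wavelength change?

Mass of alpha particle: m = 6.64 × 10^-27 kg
The wavelength decreases by a factor of 10.

Using λ = h/(mv):

Initial wavelength: λ₁ = h/(mv₁) = 1.13 × 10^-12 m
Final wavelength: λ₂ = h/(mv₂) = 1.13 × 10^-13 m

Since λ ∝ 1/v, when velocity increases by a factor of 10, the wavelength decreases by a factor of 10.

λ₂/λ₁ = v₁/v₂ = 1/10

The wavelength decreases by a factor of 10.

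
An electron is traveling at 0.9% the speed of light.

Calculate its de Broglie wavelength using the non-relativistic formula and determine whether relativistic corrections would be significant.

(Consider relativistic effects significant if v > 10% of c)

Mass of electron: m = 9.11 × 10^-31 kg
No, relativistic corrections are not needed.

Using the non-relativistic de Broglie formula λ = h/(mv):

v = 0.9% × c = 2.698 × 10^6 m/s

λ = h/(mv)
λ = (6.626 × 10^-34 J·s) / (9.11 × 10^-31 kg × 2.698 × 10^6 m/s)
λ = 2.70 × 10^-10 m

Since v = 0.9% of c < 10% of c, relativistic corrections are NOT significant and this non-relativistic result is a good approximation.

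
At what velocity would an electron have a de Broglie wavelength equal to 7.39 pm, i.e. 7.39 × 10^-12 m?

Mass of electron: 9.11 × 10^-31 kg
9.84 × 10^7 m/s

From λ = h/(mv), solve for v:

v = h/(mλ)
v = (6.626 × 10^-34 J·s) / (9.11 × 10^-31 kg × 7.39 × 10^-12 m)
v = 9.84 × 10^7 m/s

Note: This velocity is 32.8% of the speed of light, so relativistic corrections would be needed for a more accurate calculation.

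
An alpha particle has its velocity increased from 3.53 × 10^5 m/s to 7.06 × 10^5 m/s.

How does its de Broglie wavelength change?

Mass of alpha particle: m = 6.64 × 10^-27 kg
The wavelength decreases by a factor of 2.

Using λ = h/(mv):

Initial wavelength: λ₁ = h/(mv₁) = 2.83 × 10^-13 m
Final wavelength: λ₂ = h/(mv₂) = 1.41 × 10^-13 m

Since λ ∝ 1/v, when velocity increases by a factor of 2, the wavelength decreases by a factor of 2.

λ₂/λ₁ = v₁/v₂ = 1/2

The wavelength decreases by a factor of 2.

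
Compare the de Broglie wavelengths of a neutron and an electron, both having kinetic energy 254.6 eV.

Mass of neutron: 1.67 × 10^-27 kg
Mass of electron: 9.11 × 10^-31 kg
The electron has the longer wavelength.

Using λ = h/√(2mKE):

For neutron: λ₁ = h/√(2m₁KE) = 1.80 × 10^-12 m
For electron: λ₂ = h/√(2m₂KE) = 7.69 × 10^-11 m

Since λ ∝ 1/√m at constant kinetic energy, the lighter particle has the longer wavelength.

The electron has the longer de Broglie wavelength.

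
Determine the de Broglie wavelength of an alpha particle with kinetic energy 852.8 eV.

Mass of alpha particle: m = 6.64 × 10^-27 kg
4.92 × 10^-13 m

Using λ = h/√(2mKE):

First convert KE to Joules: KE = 852.8 eV = 1.366 × 10^-16 J

λ = h/√(2mKE)
λ = (6.626 × 10^-34 J·s) / √(2 × 6.64 × 10^-27 kg × 1.366 × 10^-16 J)
λ = 4.92 × 10^-13 m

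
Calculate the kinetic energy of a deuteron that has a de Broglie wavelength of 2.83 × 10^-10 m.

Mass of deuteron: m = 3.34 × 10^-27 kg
8.21 × 10^-22 J (or 5.12 × 10^-3 eV)

From λ = h/√(2mKE), we solve for KE:

λ² = h²/(2mKE)
KE = h²/(2mλ²)
KE = (6.626 × 10^-34 J·s)² / (2 × 3.34 × 10^-27 kg × (2.83 × 10^-10 m)²)
KE = 8.21 × 10^-22 J
KE = 5.12 × 10^-3 eV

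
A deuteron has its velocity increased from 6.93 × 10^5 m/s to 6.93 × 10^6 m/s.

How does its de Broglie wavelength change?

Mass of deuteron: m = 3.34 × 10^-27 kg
The wavelength decreases by a factor of 10.

Using λ = h/(mv):

Initial wavelength: λ₁ = h/(mv₁) = 2.86 × 10^-13 m
Final wavelength: λ₂ = h/(mv₂) = 2.86 × 10^-14 m

Since λ ∝ 1/v, when velocity increases by a factor of 10, the wavelength decreases by a factor of 10.

λ₂/λ₁ = v₁/v₂ = 1/10

The wavelength decreases by a factor of 10.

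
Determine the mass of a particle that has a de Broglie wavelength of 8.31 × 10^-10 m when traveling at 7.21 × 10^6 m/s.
1.11 × 10^-31 kg

From the de Broglie relation λ = h/(mv), we solve for m:

m = h/(λv)
m = (6.626 × 10^-34 J·s) / (8.31 × 10^-10 m × 7.21 × 10^6 m/s)
m = 1.11 × 10^-31 kg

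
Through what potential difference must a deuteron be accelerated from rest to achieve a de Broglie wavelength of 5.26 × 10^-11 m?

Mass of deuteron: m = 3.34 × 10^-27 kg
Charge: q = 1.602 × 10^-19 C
1.48 × 10^-1 V

From λ = h/√(2mqV), we solve for V:

λ² = h²/(2mqV)
V = h²/(2mqλ²)
V = (6.626 × 10^-34 J·s)² / (2 × 3.34 × 10^-27 kg × 1.602 × 10^-19 C × (5.26 × 10^-11 m)²)
V = 1.48 × 10^-1 V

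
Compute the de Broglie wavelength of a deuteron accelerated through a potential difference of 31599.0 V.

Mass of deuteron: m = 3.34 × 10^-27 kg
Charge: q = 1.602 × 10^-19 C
1.14 × 10^-13 m

When a particle is accelerated through voltage V, it gains kinetic energy KE = qV.

The de Broglie wavelength is then λ = h/√(2mqV):

λ = h/√(2mqV)
λ = (6.626 × 10^-34 J·s) / √(2 × 3.34 × 10^-27 kg × 1.602 × 10^-19 C × 31599.0 V)
λ = 1.14 × 10^-13 m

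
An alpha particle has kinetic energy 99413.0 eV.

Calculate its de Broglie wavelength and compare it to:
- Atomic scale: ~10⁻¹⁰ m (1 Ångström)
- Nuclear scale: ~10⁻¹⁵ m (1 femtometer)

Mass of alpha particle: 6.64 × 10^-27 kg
λ = 4.56 × 10^-14 m, which is between nuclear and atomic scales.

Using λ = h/√(2mKE):

KE = 99413.0 eV = 1.593 × 10^-14 J

λ = h/√(2mKE)
λ = (6.626 × 10^-34 J·s) / √(2 × 6.64 × 10^-27 kg × 1.593 × 10^-14 J)
λ = 4.56 × 10^-14 m

Comparison:
- Atomic scale (10⁻¹⁰ m): λ is 0.00046× this size
- Nuclear scale (10⁻¹⁵ m): λ is 46× this size

The wavelength is between nuclear and atomic scales.

This wavelength is appropriate for probing atomic structure but too large for nuclear physics experiments.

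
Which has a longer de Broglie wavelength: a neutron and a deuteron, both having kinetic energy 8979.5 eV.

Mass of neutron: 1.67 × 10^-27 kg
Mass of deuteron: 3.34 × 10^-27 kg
The neutron has the longer wavelength.

Using λ = h/√(2mKE):

For neutron: λ₁ = h/√(2m₁KE) = 3.02 × 10^-13 m
For deuteron: λ₂ = h/√(2m₂KE) = 2.14 × 10^-13 m

Since λ ∝ 1/√m at constant kinetic energy, the lighter particle has the longer wavelength.

The neutron has the longer de Broglie wavelength.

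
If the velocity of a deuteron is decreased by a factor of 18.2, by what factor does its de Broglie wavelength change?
The wavelength increases by a factor of 18.2.

From λ = h/(mv), the wavelength is inversely proportional to velocity:

λ ∝ 1/v

If v → v/18.2, then λ → 18.2λ

When velocity is decreased by a factor of 18.2, the wavelength increases by a factor of 18.2.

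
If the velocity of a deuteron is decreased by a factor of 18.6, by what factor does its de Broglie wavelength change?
The wavelength increases by a factor of 18.6.

From λ = h/(mv), the wavelength is inversely proportional to velocity:

λ ∝ 1/v

If v → v/18.6, then λ → 18.6λ

When velocity is decreased by a factor of 18.6, the wavelength increases by a factor of 18.6.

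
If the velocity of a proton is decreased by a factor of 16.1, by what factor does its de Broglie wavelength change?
The wavelength increases by a factor of 16.1.

From λ = h/(mv), the wavelength is inversely proportional to velocity:

λ ∝ 1/v

If v → v/16.1, then λ → 16.1λ

When velocity is decreased by a factor of 16.1, the wavelength increases by a factor of 16.1.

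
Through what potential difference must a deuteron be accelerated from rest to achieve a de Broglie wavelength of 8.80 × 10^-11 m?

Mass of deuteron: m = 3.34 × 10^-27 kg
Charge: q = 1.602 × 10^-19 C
5.30 × 10^-2 V

From λ = h/√(2mqV), we solve for V:

λ² = h²/(2mqV)
V = h²/(2mqλ²)
V = (6.626 × 10^-34 J·s)² / (2 × 3.34 × 10^-27 kg × 1.602 × 10^-19 C × (8.80 × 10^-11 m)²)
V = 5.30 × 10^-2 V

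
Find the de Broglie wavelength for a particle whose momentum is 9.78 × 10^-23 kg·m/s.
6.78 × 10^-12 m

Using the de Broglie relation λ = h/p:

λ = h/p
λ = (6.626 × 10^-34 J·s) / (9.78 × 10^-23 kg·m/s)
λ = 6.78 × 10^-12 m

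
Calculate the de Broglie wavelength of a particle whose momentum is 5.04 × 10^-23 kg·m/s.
1.31 × 10^-11 m

Using the de Broglie relation λ = h/p:

λ = h/p
λ = (6.626 × 10^-34 J·s) / (5.04 × 10^-23 kg·m/s)
λ = 1.31 × 10^-11 m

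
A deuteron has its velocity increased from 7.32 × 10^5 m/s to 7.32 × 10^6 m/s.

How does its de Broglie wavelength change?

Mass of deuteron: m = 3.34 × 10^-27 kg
The wavelength decreases by a factor of 10.

Using λ = h/(mv):

Initial wavelength: λ₁ = h/(mv₁) = 2.71 × 10^-13 m
Final wavelength: λ₂ = h/(mv₂) = 2.71 × 10^-14 m

Since λ ∝ 1/v, when velocity increases by a factor of 10, the wavelength decreases by a factor of 10.

λ₂/λ₁ = v₁/v₂ = 1/10

The wavelength decreases by a factor of 10.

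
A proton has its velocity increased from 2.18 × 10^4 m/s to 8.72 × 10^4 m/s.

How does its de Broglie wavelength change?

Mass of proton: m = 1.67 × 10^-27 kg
The wavelength decreases by a factor of 4.

Using λ = h/(mv):

Initial wavelength: λ₁ = h/(mv₁) = 1.82 × 10^-11 m
Final wavelength: λ₂ = h/(mv₂) = 4.55 × 10^-12 m

Since λ ∝ 1/v, when velocity increases by a factor of 4, the wavelength decreases by a factor of 4.

λ₂/λ₁ = v₁/v₂ = 1/4

The wavelength decreases by a factor of 4.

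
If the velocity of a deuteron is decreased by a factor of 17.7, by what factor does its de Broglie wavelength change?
The wavelength increases by a factor of 17.7.

From λ = h/(mv), the wavelength is inversely proportional to velocity:

λ ∝ 1/v

If v → v/17.7, then λ → 17.7λ

When velocity is decreased by a factor of 17.7, the wavelength increases by a factor of 17.7.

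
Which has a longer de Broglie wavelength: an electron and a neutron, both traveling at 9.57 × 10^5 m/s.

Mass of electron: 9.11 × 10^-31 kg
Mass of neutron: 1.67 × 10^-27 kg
The electron has the longer wavelength.

Using λ = h/(mv), since both particles have the same velocity, the wavelength depends only on mass.

For electron: λ₁ = h/(m₁v) = 7.60 × 10^-10 m
For neutron: λ₂ = h/(m₂v) = 4.15 × 10^-13 m

Since λ ∝ 1/m at constant velocity, the lighter particle has the longer wavelength.

The electron has the longer de Broglie wavelength.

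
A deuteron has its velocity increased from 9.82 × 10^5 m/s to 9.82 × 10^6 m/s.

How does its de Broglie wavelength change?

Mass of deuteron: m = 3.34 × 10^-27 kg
The wavelength decreases by a factor of 10.

Using λ = h/(mv):

Initial wavelength: λ₁ = h/(mv₁) = 2.02 × 10^-13 m
Final wavelength: λ₂ = h/(mv₂) = 2.02 × 10^-14 m

Since λ ∝ 1/v, when velocity increases by a factor of 10, the wavelength decreases by a factor of 10.

λ₂/λ₁ = v₁/v₂ = 1/10

The wavelength decreases by a factor of 10.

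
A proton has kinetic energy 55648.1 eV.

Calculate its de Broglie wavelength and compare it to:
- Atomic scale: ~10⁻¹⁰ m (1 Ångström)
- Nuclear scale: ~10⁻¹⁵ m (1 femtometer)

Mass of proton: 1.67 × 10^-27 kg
λ = 1.21 × 10^-13 m, which is between nuclear and atomic scales.

Using λ = h/√(2mKE):

KE = 55648.1 eV = 8.916 × 10^-15 J

λ = h/√(2mKE)
λ = (6.626 × 10^-34 J·s) / √(2 × 1.67 × 10^-27 kg × 8.916 × 10^-15 J)
λ = 1.21 × 10^-13 m

Comparison:
- Atomic scale (10⁻¹⁰ m): λ is 0.0012× this size
- Nuclear scale (10⁻¹⁵ m): λ is 1.2e+02× this size

The wavelength is between nuclear and atomic scales.

This wavelength is appropriate for probing atomic structure but too large for nuclear physics experiments.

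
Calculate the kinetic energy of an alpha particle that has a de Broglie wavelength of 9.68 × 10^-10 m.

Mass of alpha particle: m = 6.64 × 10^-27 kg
3.53 × 10^-23 J (or 2.20 × 10^-4 eV)

From λ = h/√(2mKE), we solve for KE:

λ² = h²/(2mKE)
KE = h²/(2mλ²)
KE = (6.626 × 10^-34 J·s)² / (2 × 6.64 × 10^-27 kg × (9.68 × 10^-10 m)²)
KE = 3.53 × 10^-23 J
KE = 2.20 × 10^-4 eV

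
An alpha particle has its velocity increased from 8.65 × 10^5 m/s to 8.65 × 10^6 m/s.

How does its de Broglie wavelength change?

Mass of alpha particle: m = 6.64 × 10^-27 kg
The wavelength decreases by a factor of 10.

Using λ = h/(mv):

Initial wavelength: λ₁ = h/(mv₁) = 1.15 × 10^-13 m
Final wavelength: λ₂ = h/(mv₂) = 1.15 × 10^-14 m

Since λ ∝ 1/v, when velocity increases by a factor of 10, the wavelength decreases by a factor of 10.

λ₂/λ₁ = v₁/v₂ = 1/10

The wavelength decreases by a factor of 10.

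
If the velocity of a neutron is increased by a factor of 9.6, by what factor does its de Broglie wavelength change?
The wavelength decreases by a factor of 9.6.

From λ = h/(mv), the wavelength is inversely proportional to velocity:

λ ∝ 1/v

If v → 9.6v, then λ → λ/9.6

When velocity is increased by a factor of 9.6, the wavelength decreases by a factor of 9.6.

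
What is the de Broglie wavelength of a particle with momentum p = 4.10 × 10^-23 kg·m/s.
1.62 × 10^-11 m

Using the de Broglie relation λ = h/p:

λ = h/p
λ = (6.626 × 10^-34 J·s) / (4.10 × 10^-23 kg·m/s)
λ = 1.62 × 10^-11 m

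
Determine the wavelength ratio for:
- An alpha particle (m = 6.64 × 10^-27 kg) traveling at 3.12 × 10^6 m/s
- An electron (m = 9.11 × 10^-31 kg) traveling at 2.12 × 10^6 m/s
λ₁/λ₂ = 9.32 × 10^-5

Using λ = h/(mv):

λ₁ = h/(m₁v₁) = 3.20 × 10^-14 m
λ₂ = h/(m₂v₂) = 3.43 × 10^-10 m

Ratio λ₁/λ₂ = (m₂v₂)/(m₁v₁)
         = (9.11 × 10^-31 kg × 2.12 × 10^6 m/s) / (6.64 × 10^-27 kg × 3.12 × 10^6 m/s)
         = 9.32 × 10^-5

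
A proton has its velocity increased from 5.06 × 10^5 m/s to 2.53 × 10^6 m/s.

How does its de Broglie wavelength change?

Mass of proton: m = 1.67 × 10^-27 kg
The wavelength decreases by a factor of 5.

Using λ = h/(mv):

Initial wavelength: λ₁ = h/(mv₁) = 7.84 × 10^-13 m
Final wavelength: λ₂ = h/(mv₂) = 1.57 × 10^-13 m

Since λ ∝ 1/v, when velocity increases by a factor of 5, the wavelength decreases by a factor of 5.

λ₂/λ₁ = v₁/v₂ = 1/5

The wavelength decreases by a factor of 5.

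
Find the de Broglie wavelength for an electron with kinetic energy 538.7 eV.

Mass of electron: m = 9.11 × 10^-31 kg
5.28 × 10^-11 m

Using λ = h/√(2mKE):

First convert KE to Joules: KE = 538.7 eV = 8.631 × 10^-17 J

λ = h/√(2mKE)
λ = (6.626 × 10^-34 J·s) / √(2 × 9.11 × 10^-31 kg × 8.631 × 10^-17 J)
λ = 5.28 × 10^-11 m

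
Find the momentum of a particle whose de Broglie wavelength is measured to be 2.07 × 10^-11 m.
3.20 × 10^-23 kg·m/s

From the de Broglie relation λ = h/p, we solve for p:

p = h/λ
p = (6.626 × 10^-34 J·s) / (2.07 × 10^-11 m)
p = 3.20 × 10^-23 kg·m/s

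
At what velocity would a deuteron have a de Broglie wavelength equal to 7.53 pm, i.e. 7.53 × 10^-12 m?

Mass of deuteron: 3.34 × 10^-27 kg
2.63 × 10^4 m/s

From λ = h/(mv), solve for v:

v = h/(mλ)
v = (6.626 × 10^-34 J·s) / (3.34 × 10^-27 kg × 7.53 × 10^-12 m)
v = 2.63 × 10^4 m/s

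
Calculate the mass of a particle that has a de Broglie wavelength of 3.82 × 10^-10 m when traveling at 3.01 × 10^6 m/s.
5.76 × 10^-31 kg

From the de Broglie relation λ = h/(mv), we solve for m:

m = h/(λv)
m = (6.626 × 10^-34 J·s) / (3.82 × 10^-10 m × 3.01 × 10^6 m/s)
m = 5.76 × 10^-31 kg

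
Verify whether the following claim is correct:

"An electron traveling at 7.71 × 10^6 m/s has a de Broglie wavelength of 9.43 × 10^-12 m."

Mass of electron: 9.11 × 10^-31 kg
False

The claim is incorrect.

Using λ = h/(mv):
λ = (6.626 × 10^-34 J·s) / (9.11 × 10^-31 kg × 7.71 × 10^6 m/s)
λ = 9.43 × 10^-11 m

The actual wavelength differs from the claimed 9.43 × 10^-12 m.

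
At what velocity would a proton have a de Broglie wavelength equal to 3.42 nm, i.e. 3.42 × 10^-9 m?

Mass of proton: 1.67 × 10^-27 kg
1.16 × 10^2 m/s

From λ = h/(mv), solve for v:

v = h/(mλ)
v = (6.626 × 10^-34 J·s) / (1.67 × 10^-27 kg × 3.42 × 10^-9 m)
v = 1.16 × 10^2 m/s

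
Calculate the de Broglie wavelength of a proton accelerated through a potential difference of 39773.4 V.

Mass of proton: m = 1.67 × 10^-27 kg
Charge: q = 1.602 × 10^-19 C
1.44 × 10^-13 m

When a particle is accelerated through voltage V, it gains kinetic energy KE = qV.

The de Broglie wavelength is then λ = h/√(2mqV):

λ = h/√(2mqV)
λ = (6.626 × 10^-34 J·s) / √(2 × 1.67 × 10^-27 kg × 1.602 × 10^-19 C × 39773.4 V)
λ = 1.44 × 10^-13 m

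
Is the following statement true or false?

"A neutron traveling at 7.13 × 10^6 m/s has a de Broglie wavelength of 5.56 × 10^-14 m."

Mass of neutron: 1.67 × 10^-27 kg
True

The claim is correct.

Using λ = h/(mv):
λ = (6.626 × 10^-34 J·s) / (1.67 × 10^-27 kg × 7.13 × 10^6 m/s)
λ = 5.56 × 10^-14 m

This matches the claimed value.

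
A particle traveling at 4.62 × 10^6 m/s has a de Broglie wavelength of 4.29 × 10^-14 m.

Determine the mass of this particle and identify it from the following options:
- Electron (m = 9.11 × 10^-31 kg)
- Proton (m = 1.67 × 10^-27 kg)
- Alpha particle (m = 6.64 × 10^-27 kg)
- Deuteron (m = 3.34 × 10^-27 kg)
The particle is a deuteron.

From λ = h/(mv), solve for mass:

m = h/(λv)
m = (6.626 × 10^-34 J·s) / (4.29 × 10^-14 m × 4.62 × 10^6 m/s)
m = 3.34 × 10^-27 kg

Comparing with the listed masses, this is closest to a deuteron.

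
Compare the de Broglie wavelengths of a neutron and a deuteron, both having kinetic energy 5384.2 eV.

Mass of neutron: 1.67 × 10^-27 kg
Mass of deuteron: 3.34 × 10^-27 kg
The neutron has the longer wavelength.

Using λ = h/√(2mKE):

For neutron: λ₁ = h/√(2m₁KE) = 3.90 × 10^-13 m
For deuteron: λ₂ = h/√(2m₂KE) = 2.76 × 10^-13 m

Since λ ∝ 1/√m at constant kinetic energy, the lighter particle has the longer wavelength.

The neutron has the longer de Broglie wavelength.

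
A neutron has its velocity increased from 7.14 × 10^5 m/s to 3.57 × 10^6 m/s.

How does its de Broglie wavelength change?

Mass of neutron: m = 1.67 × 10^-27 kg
The wavelength decreases by a factor of 5.

Using λ = h/(mv):

Initial wavelength: λ₁ = h/(mv₁) = 5.56 × 10^-13 m
Final wavelength: λ₂ = h/(mv₂) = 1.11 × 10^-13 m

Since λ ∝ 1/v, when velocity increases by a factor of 5, the wavelength decreases by a factor of 5.

λ₂/λ₁ = v₁/v₂ = 1/5

The wavelength decreases by a factor of 5.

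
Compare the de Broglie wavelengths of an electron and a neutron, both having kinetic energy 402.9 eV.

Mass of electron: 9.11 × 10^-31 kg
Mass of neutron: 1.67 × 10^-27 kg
The electron has the longer wavelength.

Using λ = h/√(2mKE):

For electron: λ₁ = h/√(2m₁KE) = 6.11 × 10^-11 m
For neutron: λ₂ = h/√(2m₂KE) = 1.43 × 10^-12 m

Since λ ∝ 1/√m at constant kinetic energy, the lighter particle has the longer wavelength.

The electron has the longer de Broglie wavelength.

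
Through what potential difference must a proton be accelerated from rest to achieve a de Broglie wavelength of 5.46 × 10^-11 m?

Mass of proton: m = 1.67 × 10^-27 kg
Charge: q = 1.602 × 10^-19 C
2.75 × 10^-1 V

From λ = h/√(2mqV), we solve for V:

λ² = h²/(2mqV)
V = h²/(2mqλ²)
V = (6.626 × 10^-34 J·s)² / (2 × 1.67 × 10^-27 kg × 1.602 × 10^-19 C × (5.46 × 10^-11 m)²)
V = 2.75 × 10^-1 V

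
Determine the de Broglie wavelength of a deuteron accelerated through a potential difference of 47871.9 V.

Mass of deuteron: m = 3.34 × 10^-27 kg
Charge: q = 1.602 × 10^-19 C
9.26 × 10^-14 m

When a particle is accelerated through voltage V, it gains kinetic energy KE = qV.

The de Broglie wavelength is then λ = h/√(2mqV):

λ = h/√(2mqV)
λ = (6.626 × 10^-34 J·s) / √(2 × 3.34 × 10^-27 kg × 1.602 × 10^-19 C × 47871.9 V)
λ = 9.26 × 10^-14 m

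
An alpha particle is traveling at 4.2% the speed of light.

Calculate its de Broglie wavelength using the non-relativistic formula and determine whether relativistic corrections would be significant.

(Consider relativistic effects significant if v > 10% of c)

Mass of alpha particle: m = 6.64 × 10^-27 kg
No, relativistic corrections are not needed.

Using the non-relativistic de Broglie formula λ = h/(mv):

v = 4.2% × c = 1.259 × 10^7 m/s

λ = h/(mv)
λ = (6.626 × 10^-34 J·s) / (6.64 × 10^-27 kg × 1.259 × 10^7 m/s)
λ = 7.93 × 10^-15 m

Since v = 4.2% of c < 10% of c, relativistic corrections are NOT significant and this non-relativistic result is a good approximation.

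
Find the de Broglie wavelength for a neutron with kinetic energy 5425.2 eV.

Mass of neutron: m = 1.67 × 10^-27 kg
3.89 × 10^-13 m

Using λ = h/√(2mKE):

First convert KE to Joules: KE = 5425.2 eV = 8.692 × 10^-16 J

λ = h/√(2mKE)
λ = (6.626 × 10^-34 J·s) / √(2 × 1.67 × 10^-27 kg × 8.692 × 10^-16 J)
λ = 3.89 × 10^-13 m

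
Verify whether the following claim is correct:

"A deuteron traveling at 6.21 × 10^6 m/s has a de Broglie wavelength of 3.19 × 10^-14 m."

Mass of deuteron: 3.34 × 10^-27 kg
True

The claim is correct.

Using λ = h/(mv):
λ = (6.626 × 10^-34 J·s) / (3.34 × 10^-27 kg × 6.21 × 10^6 m/s)
λ = 3.19 × 10^-14 m

This matches the claimed value.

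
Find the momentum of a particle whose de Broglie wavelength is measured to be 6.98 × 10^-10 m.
9.49 × 10^-25 kg·m/s

From the de Broglie relation λ = h/p, we solve for p:

p = h/λ
p = (6.626 × 10^-34 J·s) / (6.98 × 10^-10 m)
p = 9.49 × 10^-25 kg·m/s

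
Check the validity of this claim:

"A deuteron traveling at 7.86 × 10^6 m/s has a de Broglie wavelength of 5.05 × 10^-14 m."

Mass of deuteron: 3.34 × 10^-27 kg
False

The claim is incorrect.

Using λ = h/(mv):
λ = (6.626 × 10^-34 J·s) / (3.34 × 10^-27 kg × 7.86 × 10^6 m/s)
λ = 2.52 × 10^-14 m

The actual wavelength differs from the claimed 5.05 × 10^-14 m.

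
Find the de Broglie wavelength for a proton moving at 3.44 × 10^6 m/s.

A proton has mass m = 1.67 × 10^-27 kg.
1.15 × 10^-13 m

Using the de Broglie relation λ = h/(mv):

λ = h/(mv)
λ = (6.626 × 10^-34 J·s) / (1.67 × 10^-27 kg × 3.44 × 10^6 m/s)
λ = 1.15 × 10^-13 m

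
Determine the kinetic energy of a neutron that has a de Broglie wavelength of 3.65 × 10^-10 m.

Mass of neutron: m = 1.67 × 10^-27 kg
9.87 × 10^-22 J (or 6.16 × 10^-3 eV)

From λ = h/√(2mKE), we solve for KE:

λ² = h²/(2mKE)
KE = h²/(2mλ²)
KE = (6.626 × 10^-34 J·s)² / (2 × 1.67 × 10^-27 kg × (3.65 × 10^-10 m)²)
KE = 9.87 × 10^-22 J
KE = 6.16 × 10^-3 eV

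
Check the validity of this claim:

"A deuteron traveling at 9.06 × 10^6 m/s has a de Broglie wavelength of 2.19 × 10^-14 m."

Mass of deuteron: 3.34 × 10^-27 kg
True

The claim is correct.

Using λ = h/(mv):
λ = (6.626 × 10^-34 J·s) / (3.34 × 10^-27 kg × 9.06 × 10^6 m/s)
λ = 2.19 × 10^-14 m

This matches the claimed value.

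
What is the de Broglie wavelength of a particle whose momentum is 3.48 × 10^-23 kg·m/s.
1.90 × 10^-11 m

Using the de Broglie relation λ = h/p:

λ = h/p
λ = (6.626 × 10^-34 J·s) / (3.48 × 10^-23 kg·m/s)
λ = 1.90 × 10^-11 m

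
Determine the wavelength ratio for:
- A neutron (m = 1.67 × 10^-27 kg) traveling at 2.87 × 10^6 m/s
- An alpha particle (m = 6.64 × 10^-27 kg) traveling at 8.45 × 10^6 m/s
λ₁/λ₂ = 11.7

Using λ = h/(mv):

λ₁ = h/(m₁v₁) = 1.38 × 10^-13 m
λ₂ = h/(m₂v₂) = 1.18 × 10^-14 m

Ratio λ₁/λ₂ = (m₂v₂)/(m₁v₁)
         = (6.64 × 10^-27 kg × 8.45 × 10^6 m/s) / (1.67 × 10^-27 kg × 2.87 × 10^6 m/s)
         = 11.7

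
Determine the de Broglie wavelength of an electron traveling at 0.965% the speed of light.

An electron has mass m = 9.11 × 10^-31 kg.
2.51 × 10^-10 m

Using the de Broglie relation λ = h/(mv):

v = 0.965% × c = 2.893 × 10^6 m/s

λ = h/(mv)
λ = (6.626 × 10^-34 J·s) / (9.11 × 10^-31 kg × 2.893 × 10^6 m/s)
λ = 2.51 × 10^-10 m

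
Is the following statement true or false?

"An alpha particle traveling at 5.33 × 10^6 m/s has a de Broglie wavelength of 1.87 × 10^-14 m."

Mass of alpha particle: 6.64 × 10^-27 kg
True

The claim is correct.

Using λ = h/(mv):
λ = (6.626 × 10^-34 J·s) / (6.64 × 10^-27 kg × 5.33 × 10^6 m/s)
λ = 1.87 × 10^-14 m

This matches the claimed value.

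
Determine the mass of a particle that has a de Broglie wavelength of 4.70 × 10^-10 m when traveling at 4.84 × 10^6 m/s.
2.91 × 10^-31 kg

From the de Broglie relation λ = h/(mv), we solve for m:

m = h/(λv)
m = (6.626 × 10^-34 J·s) / (4.70 × 10^-10 m × 4.84 × 10^6 m/s)
m = 2.91 × 10^-31 kg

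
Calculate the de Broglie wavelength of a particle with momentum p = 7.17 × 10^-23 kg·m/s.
9.24 × 10^-12 m

Using the de Broglie relation λ = h/p:

λ = h/p
λ = (6.626 × 10^-34 J·s) / (7.17 × 10^-23 kg·m/s)
λ = 9.24 × 10^-12 m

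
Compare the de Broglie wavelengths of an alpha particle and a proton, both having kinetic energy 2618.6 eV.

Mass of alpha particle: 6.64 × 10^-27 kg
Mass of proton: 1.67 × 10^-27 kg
The proton has the longer wavelength.

Using λ = h/√(2mKE):

For alpha particle: λ₁ = h/√(2m₁KE) = 2.81 × 10^-13 m
For proton: λ₂ = h/√(2m₂KE) = 5.60 × 10^-13 m

Since λ ∝ 1/√m at constant kinetic energy, the lighter particle has the longer wavelength.

The proton has the longer de Broglie wavelength.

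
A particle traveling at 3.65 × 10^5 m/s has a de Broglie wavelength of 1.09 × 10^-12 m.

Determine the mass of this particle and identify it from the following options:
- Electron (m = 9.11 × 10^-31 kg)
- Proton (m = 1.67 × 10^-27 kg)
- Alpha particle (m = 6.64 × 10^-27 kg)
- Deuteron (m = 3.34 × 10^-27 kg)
The particle is a proton.

From λ = h/(mv), solve for mass:

m = h/(λv)
m = (6.626 × 10^-34 J·s) / (1.09 × 10^-12 m × 3.65 × 10^5 m/s)
m = 1.67 × 10^-27 kg

Comparing with the listed masses, this is closest to a proton.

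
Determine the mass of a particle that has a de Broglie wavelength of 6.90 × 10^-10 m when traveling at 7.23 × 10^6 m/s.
1.33 × 10^-31 kg

From the de Broglie relation λ = h/(mv), we solve for m:

m = h/(λv)
m = (6.626 × 10^-34 J·s) / (6.90 × 10^-10 m × 7.23 × 10^6 m/s)
m = 1.33 × 10^-31 kg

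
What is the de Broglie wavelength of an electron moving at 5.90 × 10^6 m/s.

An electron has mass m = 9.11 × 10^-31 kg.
1.23 × 10^-10 m

Using the de Broglie relation λ = h/(mv):

λ = h/(mv)
λ = (6.626 × 10^-34 J·s) / (9.11 × 10^-31 kg × 5.90 × 10^6 m/s)
λ = 1.23 × 10^-10 m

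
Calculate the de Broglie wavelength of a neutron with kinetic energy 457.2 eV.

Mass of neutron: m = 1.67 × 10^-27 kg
1.34 × 10^-12 m

Using λ = h/√(2mKE):

First convert KE to Joules: KE = 457.2 eV = 7.325 × 10^-17 J

λ = h/√(2mKE)
λ = (6.626 × 10^-34 J·s) / √(2 × 1.67 × 10^-27 kg × 7.325 × 10^-17 J)
λ = 1.34 × 10^-12 m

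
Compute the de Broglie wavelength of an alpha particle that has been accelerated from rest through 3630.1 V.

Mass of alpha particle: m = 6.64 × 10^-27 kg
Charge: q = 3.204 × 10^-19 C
1.69 × 10^-13 m

When a particle is accelerated through voltage V, it gains kinetic energy KE = qV.

The de Broglie wavelength is then λ = h/√(2mqV):

λ = h/√(2mqV)
λ = (6.626 × 10^-34 J·s) / √(2 × 6.64 × 10^-27 kg × 3.204 × 10^-19 C × 3630.1 V)
λ = 1.69 × 10^-13 m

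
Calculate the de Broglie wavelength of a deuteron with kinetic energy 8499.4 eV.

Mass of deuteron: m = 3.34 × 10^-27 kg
2.20 × 10^-13 m

Using λ = h/√(2mKE):

First convert KE to Joules: KE = 8499.4 eV = 1.362 × 10^-15 J

λ = h/√(2mKE)
λ = (6.626 × 10^-34 J·s) / √(2 × 3.34 × 10^-27 kg × 1.362 × 10^-15 J)
λ = 2.20 × 10^-13 m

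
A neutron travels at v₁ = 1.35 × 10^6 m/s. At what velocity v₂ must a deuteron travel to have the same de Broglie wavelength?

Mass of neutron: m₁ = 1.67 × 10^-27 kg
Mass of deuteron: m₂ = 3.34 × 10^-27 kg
v₂ = 6.75 × 10^5 m/s

For equal de Broglie wavelengths: λ₁ = λ₂

h/(m₁v₁) = h/(m₂v₂)
m₁v₁ = m₂v₂
v₂ = v₁ · (m₁/m₂)

v₂ = 1.35 × 10^6 m/s × (1.67 × 10^-27 kg / 3.34 × 10^-27 kg)
v₂ = 6.75 × 10^5 m/s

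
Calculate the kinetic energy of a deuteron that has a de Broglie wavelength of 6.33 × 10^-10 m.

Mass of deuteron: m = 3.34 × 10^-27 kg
1.64 × 10^-22 J (or 1.02 × 10^-3 eV)

From λ = h/√(2mKE), we solve for KE:

λ² = h²/(2mKE)
KE = h²/(2mλ²)
KE = (6.626 × 10^-34 J·s)² / (2 × 3.34 × 10^-27 kg × (6.33 × 10^-10 m)²)
KE = 1.64 × 10^-22 J
KE = 1.02 × 10^-3 eV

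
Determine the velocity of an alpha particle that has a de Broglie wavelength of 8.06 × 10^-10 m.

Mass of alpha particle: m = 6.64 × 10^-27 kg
1.24 × 10^2 m/s

From the de Broglie relation λ = h/(mv), we solve for v:

v = h/(mλ)
v = (6.626 × 10^-34 J·s) / (6.64 × 10^-27 kg × 8.06 × 10^-10 m)
v = 1.24 × 10^2 m/s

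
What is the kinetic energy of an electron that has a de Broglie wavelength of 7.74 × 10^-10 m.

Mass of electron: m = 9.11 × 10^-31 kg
4.02 × 10^-19 J (or 2.51 eV)

From λ = h/√(2mKE), we solve for KE:

λ² = h²/(2mKE)
KE = h²/(2mλ²)
KE = (6.626 × 10^-34 J·s)² / (2 × 9.11 × 10^-31 kg × (7.74 × 10^-10 m)²)
KE = 4.02 × 10^-19 J
KE = 2.51 eV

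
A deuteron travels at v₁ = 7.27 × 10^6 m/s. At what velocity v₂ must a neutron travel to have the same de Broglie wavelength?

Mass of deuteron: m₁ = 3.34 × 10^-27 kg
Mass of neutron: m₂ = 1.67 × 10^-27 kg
v₂ = 1.45 × 10^7 m/s

For equal de Broglie wavelengths: λ₁ = λ₂

h/(m₁v₁) = h/(m₂v₂)
m₁v₁ = m₂v₂
v₂ = v₁ · (m₁/m₂)

v₂ = 7.27 × 10^6 m/s × (3.34 × 10^-27 kg / 1.67 × 10^-27 kg)
v₂ = 1.45 × 10^7 m/s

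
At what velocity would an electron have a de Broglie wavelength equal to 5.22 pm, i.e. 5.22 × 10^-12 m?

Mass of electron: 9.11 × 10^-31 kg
1.39 × 10^8 m/s

From λ = h/(mv), solve for v:

v = h/(mλ)
v = (6.626 × 10^-34 J·s) / (9.11 × 10^-31 kg × 5.22 × 10^-12 m)
v = 1.39 × 10^8 m/s

Note: This velocity is 46.5% of the speed of light, so relativistic corrections would be needed for a more accurate calculation.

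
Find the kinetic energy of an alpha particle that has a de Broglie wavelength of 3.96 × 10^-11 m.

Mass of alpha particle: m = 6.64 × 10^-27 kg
2.11 × 10^-20 J (or 0.132 eV)

From λ = h/√(2mKE), we solve for KE:

λ² = h²/(2mKE)
KE = h²/(2mλ²)
KE = (6.626 × 10^-34 J·s)² / (2 × 6.64 × 10^-27 kg × (3.96 × 10^-11 m)²)
KE = 2.11 × 10^-20 J
KE = 0.132 eV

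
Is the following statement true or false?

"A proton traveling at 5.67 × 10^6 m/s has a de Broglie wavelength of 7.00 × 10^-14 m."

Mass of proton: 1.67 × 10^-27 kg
True

The claim is correct.

Using λ = h/(mv):
λ = (6.626 × 10^-34 J·s) / (1.67 × 10^-27 kg × 5.67 × 10^6 m/s)
λ = 7.00 × 10^-14 m

This matches the claimed value.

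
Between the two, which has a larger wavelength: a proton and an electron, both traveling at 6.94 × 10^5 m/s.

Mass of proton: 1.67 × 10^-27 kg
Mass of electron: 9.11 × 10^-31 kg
The electron has the longer wavelength.

Using λ = h/(mv), since both particles have the same velocity, the wavelength depends only on mass.

For proton: λ₁ = h/(m₁v) = 5.72 × 10^-13 m
For electron: λ₂ = h/(m₂v) = 1.05 × 10^-9 m

Since λ ∝ 1/m at constant velocity, the lighter particle has the longer wavelength.

The electron has the longer de Broglie wavelength.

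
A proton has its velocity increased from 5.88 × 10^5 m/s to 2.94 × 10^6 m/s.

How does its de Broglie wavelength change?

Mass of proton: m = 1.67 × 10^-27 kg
The wavelength decreases by a factor of 5.

Using λ = h/(mv):

Initial wavelength: λ₁ = h/(mv₁) = 6.75 × 10^-13 m
Final wavelength: λ₂ = h/(mv₂) = 1.35 × 10^-13 m

Since λ ∝ 1/v, when velocity increases by a factor of 5, the wavelength decreases by a factor of 5.

λ₂/λ₁ = v₁/v₂ = 1/5

The wavelength decreases by a factor of 5.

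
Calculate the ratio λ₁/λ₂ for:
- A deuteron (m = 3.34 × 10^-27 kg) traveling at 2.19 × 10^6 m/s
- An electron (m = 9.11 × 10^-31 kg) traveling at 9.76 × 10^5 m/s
λ₁/λ₂ = 1.22 × 10^-4

Using λ = h/(mv):

λ₁ = h/(m₁v₁) = 9.06 × 10^-14 m
λ₂ = h/(m₂v₂) = 7.45 × 10^-10 m

Ratio λ₁/λ₂ = (m₂v₂)/(m₁v₁)
         = (9.11 × 10^-31 kg × 9.76 × 10^5 m/s) / (3.34 × 10^-27 kg × 2.19 × 10^6 m/s)
         = 1.22 × 10^-4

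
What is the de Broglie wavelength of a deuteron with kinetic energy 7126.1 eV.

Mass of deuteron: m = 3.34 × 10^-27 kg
2.40 × 10^-13 m

Using λ = h/√(2mKE):

First convert KE to Joules: KE = 7126.1 eV = 1.142 × 10^-15 J

λ = h/√(2mKE)
λ = (6.626 × 10^-34 J·s) / √(2 × 3.34 × 10^-27 kg × 1.142 × 10^-15 J)
λ = 2.40 × 10^-13 m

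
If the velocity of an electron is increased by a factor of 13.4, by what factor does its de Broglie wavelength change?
The wavelength decreases by a factor of 13.4.

From λ = h/(mv), the wavelength is inversely proportional to velocity:

λ ∝ 1/v

If v → 13.4v, then λ → λ/13.4

When velocity is increased by a factor of 13.4, the wavelength decreases by a factor of 13.4.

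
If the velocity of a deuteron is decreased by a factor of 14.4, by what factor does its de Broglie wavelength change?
The wavelength increases by a factor of 14.4.

From λ = h/(mv), the wavelength is inversely proportional to velocity:

λ ∝ 1/v

If v → v/14.4, then λ → 14.4λ

When velocity is decreased by a factor of 14.4, the wavelength increases by a factor of 14.4.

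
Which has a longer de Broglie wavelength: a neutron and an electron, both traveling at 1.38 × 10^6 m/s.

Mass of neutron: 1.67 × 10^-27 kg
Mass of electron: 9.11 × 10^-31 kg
The electron has the longer wavelength.

Using λ = h/(mv), since both particles have the same velocity, the wavelength depends only on mass.

For neutron: λ₁ = h/(m₁v) = 2.88 × 10^-13 m
For electron: λ₂ = h/(m₂v) = 5.27 × 10^-10 m

Since λ ∝ 1/m at constant velocity, the lighter particle has the longer wavelength.

The electron has the longer de Broglie wavelength.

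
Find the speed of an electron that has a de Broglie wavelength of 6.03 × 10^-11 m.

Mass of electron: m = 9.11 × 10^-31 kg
1.21 × 10^7 m/s

From the de Broglie relation λ = h/(mv), we solve for v:

v = h/(mλ)
v = (6.626 × 10^-34 J·s) / (9.11 × 10^-31 kg × 6.03 × 10^-11 m)
v = 1.21 × 10^7 m/s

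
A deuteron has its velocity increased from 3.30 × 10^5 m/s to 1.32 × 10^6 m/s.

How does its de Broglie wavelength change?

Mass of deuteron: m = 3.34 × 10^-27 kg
The wavelength decreases by a factor of 4.

Using λ = h/(mv):

Initial wavelength: λ₁ = h/(mv₁) = 6.01 × 10^-13 m
Final wavelength: λ₂ = h/(mv₂) = 1.50 × 10^-13 m

Since λ ∝ 1/v, when velocity increases by a factor of 4, the wavelength decreases by a factor of 4.

λ₂/λ₁ = v₁/v₂ = 1/4

The wavelength decreases by a factor of 4.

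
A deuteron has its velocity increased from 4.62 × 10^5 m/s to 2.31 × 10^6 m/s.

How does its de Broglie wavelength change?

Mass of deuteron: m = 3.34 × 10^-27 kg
The wavelength decreases by a factor of 5.

Using λ = h/(mv):

Initial wavelength: λ₁ = h/(mv₁) = 4.29 × 10^-13 m
Final wavelength: λ₂ = h/(mv₂) = 8.59 × 10^-14 m

Since λ ∝ 1/v, when velocity increases by a factor of 5, the wavelength decreases by a factor of 5.

λ₂/λ₁ = v₁/v₂ = 1/5

The wavelength decreases by a factor of 5.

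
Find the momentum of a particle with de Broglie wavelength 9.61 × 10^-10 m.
6.89 × 10^-25 kg·m/s

From the de Broglie relation λ = h/p, we solve for p:

p = h/λ
p = (6.626 × 10^-34 J·s) / (9.61 × 10^-10 m)
p = 6.89 × 10^-25 kg·m/s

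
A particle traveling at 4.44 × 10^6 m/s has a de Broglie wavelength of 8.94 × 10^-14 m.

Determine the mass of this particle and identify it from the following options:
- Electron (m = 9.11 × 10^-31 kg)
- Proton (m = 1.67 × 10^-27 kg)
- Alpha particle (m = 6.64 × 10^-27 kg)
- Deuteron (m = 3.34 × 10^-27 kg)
The particle is a proton.

From λ = h/(mv), solve for mass:

m = h/(λv)
m = (6.626 × 10^-34 J·s) / (8.94 × 10^-14 m × 4.44 × 10^6 m/s)
m = 1.67 × 10^-27 kg

Comparing with the listed masses, this is closest to a proton.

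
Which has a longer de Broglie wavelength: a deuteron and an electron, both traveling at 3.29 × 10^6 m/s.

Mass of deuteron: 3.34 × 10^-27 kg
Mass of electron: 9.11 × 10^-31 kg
The electron has the longer wavelength.

Using λ = h/(mv), since both particles have the same velocity, the wavelength depends only on mass.

For deuteron: λ₁ = h/(m₁v) = 6.03 × 10^-14 m
For electron: λ₂ = h/(m₂v) = 2.21 × 10^-10 m

Since λ ∝ 1/m at constant velocity, the lighter particle has the longer wavelength.

The electron has the longer de Broglie wavelength.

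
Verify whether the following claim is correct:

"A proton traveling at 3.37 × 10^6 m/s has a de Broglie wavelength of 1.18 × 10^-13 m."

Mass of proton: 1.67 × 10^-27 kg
True

The claim is correct.

Using λ = h/(mv):
λ = (6.626 × 10^-34 J·s) / (1.67 × 10^-27 kg × 3.37 × 10^6 m/s)
λ = 1.18 × 10^-13 m

This matches the claimed value.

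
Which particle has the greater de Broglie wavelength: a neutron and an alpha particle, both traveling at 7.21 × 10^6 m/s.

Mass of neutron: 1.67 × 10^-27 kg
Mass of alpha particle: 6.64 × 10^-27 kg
The neutron has the longer wavelength.

Using λ = h/(mv), since both particles have the same velocity, the wavelength depends only on mass.

For neutron: λ₁ = h/(m₁v) = 5.50 × 10^-14 m
For alpha particle: λ₂ = h/(m₂v) = 1.38 × 10^-14 m

Since λ ∝ 1/m at constant velocity, the lighter particle has the longer wavelength.

The neutron has the longer de Broglie wavelength.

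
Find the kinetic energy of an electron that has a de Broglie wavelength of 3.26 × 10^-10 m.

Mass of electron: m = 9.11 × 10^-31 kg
2.27 × 10^-18 J (or 14.2 eV)

From λ = h/√(2mKE), we solve for KE:

λ² = h²/(2mKE)
KE = h²/(2mλ²)
KE = (6.626 × 10^-34 J·s)² / (2 × 9.11 × 10^-31 kg × (3.26 × 10^-10 m)²)
KE = 2.27 × 10^-18 J
KE = 14.2 eV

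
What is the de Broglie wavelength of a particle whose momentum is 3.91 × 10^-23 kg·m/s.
1.69 × 10^-11 m

Using the de Broglie relation λ = h/p:

λ = h/p
λ = (6.626 × 10^-34 J·s) / (3.91 × 10^-23 kg·m/s)
λ = 1.69 × 10^-11 m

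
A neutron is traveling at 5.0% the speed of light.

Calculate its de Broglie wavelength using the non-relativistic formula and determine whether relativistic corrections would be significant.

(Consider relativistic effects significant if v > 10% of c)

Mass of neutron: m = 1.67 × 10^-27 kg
No, relativistic corrections are not needed.

Using the non-relativistic de Broglie formula λ = h/(mv):

v = 5.0% × c = 1.499 × 10^7 m/s

λ = h/(mv)
λ = (6.626 × 10^-34 J·s) / (1.67 × 10^-27 kg × 1.499 × 10^7 m/s)
λ = 2.65 × 10^-14 m

Since v = 5.0% of c < 10% of c, relativistic corrections are NOT significant and this non-relativistic result is a good approximation.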